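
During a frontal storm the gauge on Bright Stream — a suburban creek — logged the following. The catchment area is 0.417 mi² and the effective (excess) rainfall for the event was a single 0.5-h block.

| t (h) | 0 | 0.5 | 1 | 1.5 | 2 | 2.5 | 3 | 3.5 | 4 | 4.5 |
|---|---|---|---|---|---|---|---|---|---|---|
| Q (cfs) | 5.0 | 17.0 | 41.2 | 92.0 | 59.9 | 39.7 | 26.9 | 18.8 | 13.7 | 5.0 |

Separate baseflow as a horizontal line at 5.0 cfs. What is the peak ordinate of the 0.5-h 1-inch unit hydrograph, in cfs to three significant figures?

U_p ≈ 174 cfs

Direct runoff: 0.0, 12.0, 36.2, 87.0, 54.9, 34.7, 21.9, 13.8, 8.7, 0.0 cfs; ΣQ_DR = 269.2 cfs, peak = 87.0 cfs.
Runoff depth d = ΣQ_DR·Δt / A = 269.2 × 1800 / (0.417 mi²) = 0.5002 in.
The 1-inch UH is the DRH scaled by (1 in)/d, so U_p = 87.0 × 1/0.5002 = 174 cfs.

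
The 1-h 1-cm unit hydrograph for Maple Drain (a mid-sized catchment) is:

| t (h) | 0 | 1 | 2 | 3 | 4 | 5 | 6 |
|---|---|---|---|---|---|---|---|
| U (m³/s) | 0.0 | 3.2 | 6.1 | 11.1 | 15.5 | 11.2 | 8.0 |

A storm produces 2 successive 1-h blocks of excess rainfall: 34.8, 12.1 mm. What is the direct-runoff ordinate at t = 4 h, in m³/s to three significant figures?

Q ≈ 67.4 m³/s

By discrete convolution, Q_j = Σ (P_i / 10 mm) · U_{j−i}.
At t = 4 h (j=4): Q = (34.8/10)·15.5 + (12.1/10)·11.1 = 67.4 m³/s.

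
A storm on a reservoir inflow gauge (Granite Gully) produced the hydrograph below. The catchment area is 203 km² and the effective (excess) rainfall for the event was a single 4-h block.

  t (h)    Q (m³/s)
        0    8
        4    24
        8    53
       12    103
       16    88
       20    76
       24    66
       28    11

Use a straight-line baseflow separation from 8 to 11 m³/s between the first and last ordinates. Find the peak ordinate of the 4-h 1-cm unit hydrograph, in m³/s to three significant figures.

U_p ≈ 37.4 m³/s

Direct runoff: 0.00, 15.57, 44.14, 93.71, 78.29, 65.86, 55.43, 0.00 m³/s; ΣQ_DR = 353.0 m³/s, peak = 93.71 m³/s.
Runoff depth d = ΣQ_DR·Δt / A = 353.0 × 14400 / (203 km²) = 25.04 mm.
The 1-cm UH is the DRH scaled by (10 mm)/d, so U_p = 93.71 × 10/25.04 = 37.4 m³/s.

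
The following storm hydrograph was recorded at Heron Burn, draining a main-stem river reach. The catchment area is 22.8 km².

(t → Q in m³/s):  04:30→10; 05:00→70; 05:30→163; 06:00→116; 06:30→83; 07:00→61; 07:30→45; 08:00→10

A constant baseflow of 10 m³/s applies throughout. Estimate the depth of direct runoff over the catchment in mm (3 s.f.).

Direct runoff: 0.0, 60.0, 153.0, 106.0, 73.0, 51.0, 35.0, 0.0 m³/s; ΣQ_DR = 478.0 m³/s.
V = ΣQ_DR · Δt = 478.0 × 1800 s = 8.604 × 10^5 m³.
Over A = 22.8 km², depth = V / A = 37.7 mm.

d ≈ 37.7 mm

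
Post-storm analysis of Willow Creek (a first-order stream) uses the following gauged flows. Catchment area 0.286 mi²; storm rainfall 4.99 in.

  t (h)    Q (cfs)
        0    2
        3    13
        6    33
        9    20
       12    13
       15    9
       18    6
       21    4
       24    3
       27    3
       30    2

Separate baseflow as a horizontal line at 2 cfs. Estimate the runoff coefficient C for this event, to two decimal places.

ΣQ_DR = 86.00 cfs; V = ΣQ_DR·Δt = 9.288 × 10^5 ft³.
Runoff depth d = V / A = 1.398 in.
C = d / P = 1.398 / 4.99 = 0.28.

C ≈ 0.28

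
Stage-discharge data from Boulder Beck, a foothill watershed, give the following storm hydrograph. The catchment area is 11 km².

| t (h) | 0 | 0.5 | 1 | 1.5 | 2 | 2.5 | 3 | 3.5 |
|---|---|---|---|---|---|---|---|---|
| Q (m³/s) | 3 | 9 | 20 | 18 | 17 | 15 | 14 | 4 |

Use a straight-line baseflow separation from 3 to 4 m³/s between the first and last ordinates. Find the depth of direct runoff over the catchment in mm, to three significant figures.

d ≈ 11.8 mm

Direct runoff: 0.00, 5.86, 16.71, 14.57, 13.43, 11.29, 10.14, 0.00 m³/s; ΣQ_DR = 72.00 m³/s.
V = ΣQ_DR · Δt = 72.00 × 1800 s = 1.296 × 10^5 m³.
Over A = 11 km², depth = V / A = 11.8 mm.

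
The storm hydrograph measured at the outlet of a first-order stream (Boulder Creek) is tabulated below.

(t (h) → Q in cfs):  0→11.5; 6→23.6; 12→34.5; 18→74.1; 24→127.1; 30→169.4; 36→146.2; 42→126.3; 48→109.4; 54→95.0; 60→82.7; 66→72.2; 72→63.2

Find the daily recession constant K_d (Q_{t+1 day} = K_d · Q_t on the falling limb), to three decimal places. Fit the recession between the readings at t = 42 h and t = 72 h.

Between t = 42 h and t = 72 h the flow falls from 126.3 to 63.2 cfs over 5×6 h = 30 h.
Per-interval ratio K = (63.2/126.3)^(1/5) = 0.8707; K_d = K^(24/6) = 0.575.

K_d ≈ 0.575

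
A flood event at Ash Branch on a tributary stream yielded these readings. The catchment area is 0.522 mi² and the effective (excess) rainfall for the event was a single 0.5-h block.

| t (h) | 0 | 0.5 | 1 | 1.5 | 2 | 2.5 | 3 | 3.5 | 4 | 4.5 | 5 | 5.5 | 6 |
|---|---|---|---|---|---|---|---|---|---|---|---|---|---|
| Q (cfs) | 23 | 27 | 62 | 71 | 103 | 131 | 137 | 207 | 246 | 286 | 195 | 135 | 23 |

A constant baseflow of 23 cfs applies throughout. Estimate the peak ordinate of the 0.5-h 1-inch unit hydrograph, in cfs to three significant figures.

U_p ≈ 132 cfs

Direct runoff: 0.0, 4.0, 39.0, 48.0, 80.0, 108.0, 114.0, 184.0, 223.0, 263.0, 172.0, 112.0, 0.0 cfs; ΣQ_DR = 1347 cfs, peak = 263.0 cfs.
Runoff depth d = ΣQ_DR·Δt / A = 1347 × 1800 / (0.522 mi²) = 1.999 in.
The 1-inch UH is the DRH scaled by (1 in)/d, so U_p = 263.0 × 1/1.999 = 132 cfs.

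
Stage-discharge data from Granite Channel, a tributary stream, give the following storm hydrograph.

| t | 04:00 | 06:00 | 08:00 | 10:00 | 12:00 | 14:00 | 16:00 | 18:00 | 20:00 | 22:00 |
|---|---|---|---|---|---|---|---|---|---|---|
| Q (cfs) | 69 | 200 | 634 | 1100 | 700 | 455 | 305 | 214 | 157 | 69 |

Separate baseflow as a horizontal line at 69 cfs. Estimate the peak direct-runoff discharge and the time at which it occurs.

Q_p = 1031.0 cfs at t = 10:00

Subtracting baseflow gives direct-runoff ordinates: 0.0, 131.0, 565.0, 1031.0, 631.0, 386.0, 236.0, 145.0, 88.0, 0.0 cfs.
The maximum is 1031.0 cfs, occurring at the reading for t = 10:00.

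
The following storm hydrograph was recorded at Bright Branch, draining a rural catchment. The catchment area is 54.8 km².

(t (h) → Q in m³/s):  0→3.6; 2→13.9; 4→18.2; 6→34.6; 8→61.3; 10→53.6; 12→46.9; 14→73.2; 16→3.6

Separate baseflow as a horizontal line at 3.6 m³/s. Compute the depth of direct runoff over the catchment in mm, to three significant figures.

Direct runoff: 0.0, 10.3, 14.6, 31.0, 57.7, 50.0, 43.3, 69.6, 0.0 m³/s; ΣQ_DR = 276.5 m³/s.
V = ΣQ_DR · Δt = 276.5 × 7200 s = 1.991 × 10^6 m³.
Over A = 54.8 km², depth = V / A = 36.3 mm.

d ≈ 36.3 mm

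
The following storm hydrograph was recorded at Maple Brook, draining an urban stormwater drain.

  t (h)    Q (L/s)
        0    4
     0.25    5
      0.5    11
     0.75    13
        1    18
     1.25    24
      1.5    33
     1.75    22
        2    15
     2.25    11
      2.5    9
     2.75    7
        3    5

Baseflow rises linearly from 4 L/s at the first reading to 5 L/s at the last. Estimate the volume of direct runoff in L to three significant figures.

V ≈ 1.07 × 10^5 L

Direct-runoff ordinates (Q − Q_b): 0.00, 0.92, 6.83, 8.75, 13.67, 19.58, 28.50, 17.42, 10.33, 6.25, 4.17, 2.08, 0.00 L/s.
ΣQ_DR = 118.5 L/s.
With Δt = 0.25 h = 900 s, V = ΣQ_DR · Δt = 118.5 × 900 = 1.07 × 10^5 L.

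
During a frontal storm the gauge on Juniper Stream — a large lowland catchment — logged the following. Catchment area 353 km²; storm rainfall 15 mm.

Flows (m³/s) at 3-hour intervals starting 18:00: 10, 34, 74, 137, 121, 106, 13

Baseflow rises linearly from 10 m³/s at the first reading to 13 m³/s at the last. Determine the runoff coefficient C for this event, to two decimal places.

C ≈ 0.85

ΣQ_DR = 414.5 m³/s; V = ΣQ_DR·Δt = 4.477 × 10^6 m³.
Runoff depth d = V / A = 12.68 mm.
C = d / P = 12.68 / 15 = 0.85.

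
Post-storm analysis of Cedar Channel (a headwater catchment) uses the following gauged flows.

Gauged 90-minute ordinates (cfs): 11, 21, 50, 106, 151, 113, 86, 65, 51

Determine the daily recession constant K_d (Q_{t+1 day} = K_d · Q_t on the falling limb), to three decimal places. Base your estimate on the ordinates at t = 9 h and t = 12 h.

Between t = 9 h and t = 12 h the flow falls from 86 to 51 cfs over 2×1.5 h = 3 h.
Per-interval ratio K = (51/86)^(1/2) = 0.7701; K_d = K^(24/1.5) = 0.015.

K_d ≈ 0.015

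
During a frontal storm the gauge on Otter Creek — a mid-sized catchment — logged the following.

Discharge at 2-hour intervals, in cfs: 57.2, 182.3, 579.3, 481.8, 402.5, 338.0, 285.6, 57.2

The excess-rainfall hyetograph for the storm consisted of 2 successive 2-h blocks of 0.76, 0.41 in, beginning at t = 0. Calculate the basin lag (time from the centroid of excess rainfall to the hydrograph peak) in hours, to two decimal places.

Centroid of excess rainfall: t_c = Σ P_i·t̄_i / ΣP_i = 1.7009 h (block centres at 1, 3 h).
Hydrograph peak occurs at t = 4 h, so basin lag t_L = 4 − 1.7009 = 2.30 h.

t_L ≈ 2.30 h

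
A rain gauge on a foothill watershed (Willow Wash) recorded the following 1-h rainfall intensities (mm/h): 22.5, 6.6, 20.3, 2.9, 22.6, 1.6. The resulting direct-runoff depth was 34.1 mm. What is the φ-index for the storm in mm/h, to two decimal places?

Only the 3 blocks with intensity above φ contribute runoff: 22.5, 20.3, 22.6 mm/h.
Σ(I−φ)·Δt = d  ⇒  (22.5+20.3+22.6 − 3φ)·1 = 34.1
φ = (65.40 − 34.1/1) / 3 = 10.43 mm/h.

φ ≈ 10.43 mm/h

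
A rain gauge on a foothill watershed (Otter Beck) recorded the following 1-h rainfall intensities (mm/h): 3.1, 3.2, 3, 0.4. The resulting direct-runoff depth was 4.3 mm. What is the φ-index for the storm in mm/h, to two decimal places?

Only the 3 blocks with intensity above φ contribute runoff: 3.1, 3.2, 3 mm/h.
Σ(I−φ)·Δt = d  ⇒  (3.1+3.2+3 − 3φ)·1 = 4.3
φ = (9.300 − 4.3/1) / 3 = 1.67 mm/h.

φ ≈ 1.67 mm/h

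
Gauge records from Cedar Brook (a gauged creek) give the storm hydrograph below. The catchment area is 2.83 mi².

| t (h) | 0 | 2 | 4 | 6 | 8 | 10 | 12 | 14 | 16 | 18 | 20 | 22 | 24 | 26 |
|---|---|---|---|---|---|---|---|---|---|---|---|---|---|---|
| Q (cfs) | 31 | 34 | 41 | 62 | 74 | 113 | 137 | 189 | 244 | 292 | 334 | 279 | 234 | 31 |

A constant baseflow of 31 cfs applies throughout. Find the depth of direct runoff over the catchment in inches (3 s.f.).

d ≈ 1.82 in

Direct runoff: 0.0, 3.0, 10.0, 31.0, 43.0, 82.0, 106.0, 158.0, 213.0, 261.0, 303.0, 248.0, 203.0, 0.0 cfs; ΣQ_DR = 1661 cfs.
V = ΣQ_DR · Δt = 1661 × 7200 s = 1.196 × 10^7 ft³.
Over A = 2.83 mi², depth = V / A = 1.82 in.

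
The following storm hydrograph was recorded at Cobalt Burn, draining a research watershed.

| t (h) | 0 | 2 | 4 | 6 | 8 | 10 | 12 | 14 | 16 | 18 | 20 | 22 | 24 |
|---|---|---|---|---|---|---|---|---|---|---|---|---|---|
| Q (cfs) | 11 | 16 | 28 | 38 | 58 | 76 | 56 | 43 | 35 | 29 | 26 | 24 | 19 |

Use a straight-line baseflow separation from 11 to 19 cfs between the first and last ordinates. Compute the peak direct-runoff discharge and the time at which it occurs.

Subtracting baseflow gives direct-runoff ordinates: 0.00, 4.33, 15.67, 25.00, 44.33, 61.67, 41.00, 27.33, 18.67, 12.00, 8.33, 5.67, 0.00 cfs.
The maximum is 61.67 cfs, occurring at the reading for t = 10 h.

Q_p = 61.67 cfs at t = 10 h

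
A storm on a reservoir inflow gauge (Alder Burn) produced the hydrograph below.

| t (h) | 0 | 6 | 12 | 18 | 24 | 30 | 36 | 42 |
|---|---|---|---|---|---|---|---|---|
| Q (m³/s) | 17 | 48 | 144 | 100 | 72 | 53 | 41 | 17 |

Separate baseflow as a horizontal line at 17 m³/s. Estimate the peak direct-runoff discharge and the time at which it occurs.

Q_p = 127.0 m³/s at t = 12 h

Subtracting baseflow gives direct-runoff ordinates: 0.0, 31.0, 127.0, 83.0, 55.0, 36.0, 24.0, 0.0 m³/s.
The maximum is 127.0 m³/s, occurring at the reading for t = 12 h.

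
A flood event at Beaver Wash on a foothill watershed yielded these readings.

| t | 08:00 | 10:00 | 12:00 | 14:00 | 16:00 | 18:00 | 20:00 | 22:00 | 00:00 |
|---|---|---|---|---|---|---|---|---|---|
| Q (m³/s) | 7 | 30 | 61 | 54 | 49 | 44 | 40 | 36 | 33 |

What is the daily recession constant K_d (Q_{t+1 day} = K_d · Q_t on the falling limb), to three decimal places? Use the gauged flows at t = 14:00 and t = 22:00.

K_d ≈ 0.296

Between t = 14:00 and t = 22:00 the flow falls from 54 to 36 m³/s over 4×2 h = 8 h.
Per-interval ratio K = (36/54)^(1/4) = 0.9036; K_d = K^(24/2) = 0.296.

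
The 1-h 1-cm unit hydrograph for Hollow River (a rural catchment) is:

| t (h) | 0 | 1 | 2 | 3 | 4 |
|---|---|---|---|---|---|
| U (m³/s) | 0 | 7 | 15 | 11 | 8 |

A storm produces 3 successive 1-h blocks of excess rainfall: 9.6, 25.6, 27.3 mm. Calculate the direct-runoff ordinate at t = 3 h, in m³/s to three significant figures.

Q ≈ 68.1 m³/s

By discrete convolution, Q_j = Σ (P_i / 10 mm) · U_{j−i}.
At t = 3 h (j=3): Q = (9.6/10)·11 + (25.6/10)·15 + (27.3/10)·7 = 68.1 m³/s.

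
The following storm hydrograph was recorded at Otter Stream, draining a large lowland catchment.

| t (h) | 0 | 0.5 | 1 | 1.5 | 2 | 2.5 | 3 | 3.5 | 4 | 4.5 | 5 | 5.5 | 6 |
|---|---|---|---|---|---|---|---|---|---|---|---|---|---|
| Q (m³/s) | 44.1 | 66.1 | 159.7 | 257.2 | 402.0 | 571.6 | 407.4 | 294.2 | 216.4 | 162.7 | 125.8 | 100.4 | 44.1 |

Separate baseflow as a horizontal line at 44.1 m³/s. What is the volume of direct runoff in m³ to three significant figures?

Direct-runoff ordinates (Q − Q_b): 0.0, 22.0, 115.6, 213.1, 357.9, 527.5, 363.3, 250.1, 172.3, 118.6, 81.7, 56.3, 0.0 m³/s.
ΣQ_DR = 2278 m³/s.
With Δt = 0.5 h = 1800 s, V = ΣQ_DR · Δt = 2278 × 1800 = 4.10 × 10^6 m³.

V ≈ 4.10 × 10^6 m³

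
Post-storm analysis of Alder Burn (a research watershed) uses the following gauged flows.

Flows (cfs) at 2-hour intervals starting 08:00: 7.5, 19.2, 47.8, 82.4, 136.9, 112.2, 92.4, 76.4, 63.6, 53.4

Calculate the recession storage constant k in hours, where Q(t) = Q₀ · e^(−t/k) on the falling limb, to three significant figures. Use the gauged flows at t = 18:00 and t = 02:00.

On the falling limb, Q drops from 112.2 to 53.4 cfs between t = 18:00 and t = 02:00 (Δt = 8 h).
k = −Δt / ln(Q₂/Q₁) = −8 / ln(53.4/112.2) = 10.8 h.

k ≈ 10.8 h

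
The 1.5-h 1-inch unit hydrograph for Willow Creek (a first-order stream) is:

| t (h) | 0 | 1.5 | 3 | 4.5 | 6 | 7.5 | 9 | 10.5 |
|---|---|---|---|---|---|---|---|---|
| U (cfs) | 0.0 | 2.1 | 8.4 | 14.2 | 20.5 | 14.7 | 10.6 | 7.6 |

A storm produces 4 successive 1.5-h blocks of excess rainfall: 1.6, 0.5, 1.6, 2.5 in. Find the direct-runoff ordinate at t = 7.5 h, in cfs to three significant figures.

By discrete convolution, Q_j = Σ (P_i / 1 in) · U_{j−i}.
At t = 7.5 h (j=5): Q = (1.6/1)·14.7 + (0.5/1)·20.5 + (1.6/1)·14.2 + (2.5/1)·8.4 = 77.5 cfs.

Q ≈ 77.5 cfs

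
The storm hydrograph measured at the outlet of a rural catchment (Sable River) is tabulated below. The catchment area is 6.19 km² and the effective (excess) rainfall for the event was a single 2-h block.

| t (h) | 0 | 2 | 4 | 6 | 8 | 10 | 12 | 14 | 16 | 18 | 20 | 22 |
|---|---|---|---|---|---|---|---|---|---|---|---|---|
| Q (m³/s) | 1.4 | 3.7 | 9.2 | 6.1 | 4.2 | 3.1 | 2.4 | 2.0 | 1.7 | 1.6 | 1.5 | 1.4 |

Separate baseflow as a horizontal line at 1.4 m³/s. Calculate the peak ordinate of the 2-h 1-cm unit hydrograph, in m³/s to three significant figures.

Direct runoff: 0.0, 2.3, 7.8, 4.7, 2.8, 1.7, 1.0, 0.6, 0.3, 0.2, 0.1, 0.0 m³/s; ΣQ_DR = 21.50 m³/s, peak = 7.8 m³/s.
Runoff depth d = ΣQ_DR·Δt / A = 21.50 × 7200 / (6.19 km²) = 25.01 mm.
The 1-cm UH is the DRH scaled by (10 mm)/d, so U_p = 7.8 × 10/25.01 = 3.12 m³/s.

U_p ≈ 3.12 m³/s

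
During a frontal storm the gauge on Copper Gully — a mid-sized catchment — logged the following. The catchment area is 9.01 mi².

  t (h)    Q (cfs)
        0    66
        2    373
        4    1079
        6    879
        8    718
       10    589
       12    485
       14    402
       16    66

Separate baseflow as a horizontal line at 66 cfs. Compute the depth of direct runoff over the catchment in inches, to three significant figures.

Direct runoff: 0.0, 307.0, 1013.0, 813.0, 652.0, 523.0, 419.0, 336.0, 0.0 cfs; ΣQ_DR = 4063 cfs.
V = ΣQ_DR · Δt = 4063 × 7200 s = 2.925 × 10^7 ft³.
Over A = 9.01 mi², depth = V / A = 1.40 in.

d ≈ 1.40 in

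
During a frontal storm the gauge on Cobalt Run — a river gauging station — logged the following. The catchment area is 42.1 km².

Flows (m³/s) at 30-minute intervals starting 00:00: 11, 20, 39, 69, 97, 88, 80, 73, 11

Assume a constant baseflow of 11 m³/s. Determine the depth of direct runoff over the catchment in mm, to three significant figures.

Direct runoff: 0.0, 9.0, 28.0, 58.0, 86.0, 77.0, 69.0, 62.0, 0.0 m³/s; ΣQ_DR = 389.0 m³/s.
V = ΣQ_DR · Δt = 389.0 × 1800 s = 7.002 × 10^5 m³.
Over A = 42.1 km², depth = V / A = 16.6 mm.

d ≈ 16.6 mm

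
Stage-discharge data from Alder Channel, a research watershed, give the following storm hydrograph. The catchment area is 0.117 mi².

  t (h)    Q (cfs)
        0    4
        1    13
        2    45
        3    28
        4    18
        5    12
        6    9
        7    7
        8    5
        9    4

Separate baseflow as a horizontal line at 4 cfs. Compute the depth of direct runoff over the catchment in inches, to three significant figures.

d ≈ 1.39 in

Direct runoff: 0.0, 9.0, 41.0, 24.0, 14.0, 8.0, 5.0, 3.0, 1.0, 0.0 cfs; ΣQ_DR = 105.0 cfs.
V = ΣQ_DR · Δt = 105.0 × 3600 s = 3.780 × 10^5 ft³.
Over A = 0.117 mi², depth = V / A = 1.39 in.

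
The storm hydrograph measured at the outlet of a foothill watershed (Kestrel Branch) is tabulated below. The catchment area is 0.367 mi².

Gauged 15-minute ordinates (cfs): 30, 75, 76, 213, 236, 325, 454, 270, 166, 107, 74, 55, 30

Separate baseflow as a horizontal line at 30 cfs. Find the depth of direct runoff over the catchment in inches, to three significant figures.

d ≈ 1.82 in

Direct runoff: 0.0, 45.0, 46.0, 183.0, 206.0, 295.0, 424.0, 240.0, 136.0, 77.0, 44.0, 25.0, 0.0 cfs; ΣQ_DR = 1721 cfs.
V = ΣQ_DR · Δt = 1721 × 900 s = 1.549 × 10^6 ft³.
Over A = 0.367 mi², depth = V / A = 1.82 in.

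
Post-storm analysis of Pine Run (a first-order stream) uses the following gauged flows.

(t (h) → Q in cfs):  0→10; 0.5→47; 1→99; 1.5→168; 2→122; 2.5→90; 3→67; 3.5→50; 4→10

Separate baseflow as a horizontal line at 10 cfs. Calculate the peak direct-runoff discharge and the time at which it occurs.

Subtracting baseflow gives direct-runoff ordinates: 0.0, 37.0, 89.0, 158.0, 112.0, 80.0, 57.0, 40.0, 0.0 cfs.
The maximum is 158.0 cfs, occurring at the reading for t = 1.5 h.

Q_p = 158.0 cfs at t = 1.5 h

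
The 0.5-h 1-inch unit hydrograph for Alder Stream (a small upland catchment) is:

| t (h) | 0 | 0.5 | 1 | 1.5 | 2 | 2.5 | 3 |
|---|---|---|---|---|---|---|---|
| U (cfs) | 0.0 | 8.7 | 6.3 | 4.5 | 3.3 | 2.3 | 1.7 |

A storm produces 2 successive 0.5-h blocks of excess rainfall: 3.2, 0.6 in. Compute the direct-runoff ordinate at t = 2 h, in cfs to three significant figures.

Q ≈ 13.3 cfs

By discrete convolution, Q_j = Σ (P_i / 1 in) · U_{j−i}.
At t = 2 h (j=4): Q = (3.2/1)·3.3 + (0.6/1)·4.5 = 13.3 cfs.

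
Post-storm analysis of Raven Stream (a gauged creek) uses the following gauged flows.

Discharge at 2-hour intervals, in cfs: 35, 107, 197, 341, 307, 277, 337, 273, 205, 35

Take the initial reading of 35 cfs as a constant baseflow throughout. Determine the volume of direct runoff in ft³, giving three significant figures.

V ≈ 1.27 × 10^7 ft³

Direct-runoff ordinates (Q − Q_b): 0.0, 72.0, 162.0, 306.0, 272.0, 242.0, 302.0, 238.0, 170.0, 0.0 cfs.
ΣQ_DR = 1764 cfs.
With Δt = 2 h = 7200 s, V = ΣQ_DR · Δt = 1764 × 7200 = 1.27 × 10^7 ft³.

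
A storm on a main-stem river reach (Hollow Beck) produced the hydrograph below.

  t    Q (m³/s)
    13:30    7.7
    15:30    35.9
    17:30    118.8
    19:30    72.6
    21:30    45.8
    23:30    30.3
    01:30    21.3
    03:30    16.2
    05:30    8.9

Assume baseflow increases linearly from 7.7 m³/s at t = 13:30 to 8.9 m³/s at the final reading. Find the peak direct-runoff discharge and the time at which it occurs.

Subtracting baseflow gives direct-runoff ordinates: 0.00, 28.05, 110.80, 64.45, 37.50, 21.85, 12.70, 7.45, 0.00 m³/s.
The maximum is 110.80 m³/s, occurring at the reading for t = 17:30.

Q_p = 110.80 m³/s at t = 17:30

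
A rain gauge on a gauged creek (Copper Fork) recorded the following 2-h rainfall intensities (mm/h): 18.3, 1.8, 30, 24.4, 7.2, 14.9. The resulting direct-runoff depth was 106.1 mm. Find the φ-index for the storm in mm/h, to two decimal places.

Only the 4 blocks with intensity above φ contribute runoff: 18.3, 30, 24.4, 14.9 mm/h.
Σ(I−φ)·Δt = d  ⇒  (18.3+30+24.4+14.9 − 4φ)·2 = 106.1
φ = (87.60 − 106.1/2) / 4 = 8.64 mm/h.

φ ≈ 8.64 mm/h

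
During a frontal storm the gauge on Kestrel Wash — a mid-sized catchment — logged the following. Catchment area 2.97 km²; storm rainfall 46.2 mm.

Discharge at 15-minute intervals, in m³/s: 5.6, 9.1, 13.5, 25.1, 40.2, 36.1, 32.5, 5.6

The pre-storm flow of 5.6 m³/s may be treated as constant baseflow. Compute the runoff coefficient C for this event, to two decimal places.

C ≈ 0.81

ΣQ_DR = 122.9 m³/s; V = ΣQ_DR·Δt = 1.106 × 10^5 m³.
Runoff depth d = V / A = 37.24 mm.
C = d / P = 37.24 / 46.2 = 0.81.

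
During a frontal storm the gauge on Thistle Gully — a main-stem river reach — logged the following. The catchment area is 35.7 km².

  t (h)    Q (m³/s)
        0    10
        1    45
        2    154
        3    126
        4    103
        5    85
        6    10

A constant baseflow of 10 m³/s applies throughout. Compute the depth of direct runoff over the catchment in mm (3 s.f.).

Direct runoff: 0.0, 35.0, 144.0, 116.0, 93.0, 75.0, 0.0 m³/s; ΣQ_DR = 463.0 m³/s.
V = ΣQ_DR · Δt = 463.0 × 3600 s = 1.667 × 10^6 m³.
Over A = 35.7 km², depth = V / A = 46.7 mm.

d ≈ 46.7 mm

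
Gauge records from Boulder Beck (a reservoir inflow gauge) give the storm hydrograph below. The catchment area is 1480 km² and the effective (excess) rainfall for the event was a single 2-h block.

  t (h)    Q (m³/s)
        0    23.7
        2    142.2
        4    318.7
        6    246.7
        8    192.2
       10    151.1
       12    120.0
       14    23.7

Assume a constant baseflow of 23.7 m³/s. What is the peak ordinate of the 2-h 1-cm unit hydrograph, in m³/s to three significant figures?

Direct runoff: 0.0, 118.5, 295.0, 223.0, 168.5, 127.4, 96.3, 0.0 m³/s; ΣQ_DR = 1029 m³/s, peak = 295.0 m³/s.
Runoff depth d = ΣQ_DR·Δt / A = 1029 × 7200 / (1480 km²) = 5.004 mm.
The 1-cm UH is the DRH scaled by (10 mm)/d, so U_p = 295.0 × 10/5.004 = 589 m³/s.

U_p ≈ 589 m³/s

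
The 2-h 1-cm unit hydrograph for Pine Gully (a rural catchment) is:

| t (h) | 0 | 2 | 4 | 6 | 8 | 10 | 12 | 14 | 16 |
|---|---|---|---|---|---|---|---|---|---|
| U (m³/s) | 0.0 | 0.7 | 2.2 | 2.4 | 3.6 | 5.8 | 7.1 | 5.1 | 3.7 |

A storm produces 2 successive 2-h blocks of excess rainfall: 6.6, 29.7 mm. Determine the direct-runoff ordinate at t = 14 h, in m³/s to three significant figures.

Q ≈ 24.5 m³/s

By discrete convolution, Q_j = Σ (P_i / 10 mm) · U_{j−i}.
At t = 14 h (j=7): Q = (6.6/10)·5.1 + (29.7/10)·7.1 = 24.5 m³/s.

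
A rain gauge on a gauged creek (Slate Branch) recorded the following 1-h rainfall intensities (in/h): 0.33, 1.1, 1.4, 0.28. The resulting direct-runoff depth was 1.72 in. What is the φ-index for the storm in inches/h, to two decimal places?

Only the 2 blocks with intensity above φ contribute runoff: 1.1, 1.4 in/h.
Σ(I−φ)·Δt = d  ⇒  (1.1+1.4 − 2φ)·1 = 1.72
φ = (2.500 − 1.72/1) / 2 = 0.39 in/h.

φ ≈ 0.39 in/h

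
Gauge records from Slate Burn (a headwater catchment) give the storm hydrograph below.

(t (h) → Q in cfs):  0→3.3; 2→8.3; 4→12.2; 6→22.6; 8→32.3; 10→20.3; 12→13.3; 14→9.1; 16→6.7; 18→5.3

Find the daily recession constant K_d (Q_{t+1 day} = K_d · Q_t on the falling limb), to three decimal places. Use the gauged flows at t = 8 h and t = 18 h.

Between t = 8 h and t = 18 h the flow falls from 32.3 to 5.3 cfs over 5×2 h = 10 h.
Per-interval ratio K = (5.3/32.3)^(1/5) = 0.6967; K_d = K^(24/2) = 0.013.

K_d ≈ 0.013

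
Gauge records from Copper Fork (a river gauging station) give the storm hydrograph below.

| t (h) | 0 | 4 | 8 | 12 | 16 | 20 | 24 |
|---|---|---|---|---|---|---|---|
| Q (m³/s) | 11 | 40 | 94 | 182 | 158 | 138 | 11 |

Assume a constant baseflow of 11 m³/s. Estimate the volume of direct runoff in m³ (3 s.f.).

Direct-runoff ordinates (Q − Q_b): 0.0, 29.0, 83.0, 171.0, 147.0, 127.0, 0.0 m³/s.
ΣQ_DR = 557.0 m³/s.
With Δt = 4 h = 14400 s, V = ΣQ_DR · Δt = 557.0 × 14400 = 8.02 × 10^6 m³.

V ≈ 8.02 × 10^6 m³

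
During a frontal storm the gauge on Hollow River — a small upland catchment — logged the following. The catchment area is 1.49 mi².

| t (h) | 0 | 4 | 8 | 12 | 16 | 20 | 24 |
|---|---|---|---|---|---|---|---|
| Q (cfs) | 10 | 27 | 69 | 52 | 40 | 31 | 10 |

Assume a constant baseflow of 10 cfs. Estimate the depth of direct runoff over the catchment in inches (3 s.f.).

d ≈ 0.703 in

Direct runoff: 0.0, 17.0, 59.0, 42.0, 30.0, 21.0, 0.0 cfs; ΣQ_DR = 169.0 cfs.
V = ΣQ_DR · Δt = 169.0 × 14400 s = 2.434 × 10^6 ft³.
Over A = 1.49 mi², depth = V / A = 0.703 in.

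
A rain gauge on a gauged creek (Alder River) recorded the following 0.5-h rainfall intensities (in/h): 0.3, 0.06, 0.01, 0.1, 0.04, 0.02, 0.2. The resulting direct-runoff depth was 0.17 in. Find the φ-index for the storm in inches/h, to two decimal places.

Only the 3 blocks with intensity above φ contribute runoff: 0.3, 0.1, 0.2 in/h.
Σ(I−φ)·Δt = d  ⇒  (0.3+0.1+0.2 − 3φ)·0.5 = 0.17
φ = (0.6000 − 0.17/0.5) / 3 = 0.09 in/h.

φ ≈ 0.09 in/h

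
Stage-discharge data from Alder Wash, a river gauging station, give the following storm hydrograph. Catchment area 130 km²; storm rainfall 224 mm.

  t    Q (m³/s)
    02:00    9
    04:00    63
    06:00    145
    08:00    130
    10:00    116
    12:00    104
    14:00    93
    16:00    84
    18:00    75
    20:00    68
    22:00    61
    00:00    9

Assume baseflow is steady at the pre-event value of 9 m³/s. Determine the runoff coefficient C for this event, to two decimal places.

C ≈ 0.21

ΣQ_DR = 849.0 m³/s; V = ΣQ_DR·Δt = 6.113 × 10^6 m³.
Runoff depth d = V / A = 47.02 mm.
C = d / P = 47.02 / 224 = 0.21.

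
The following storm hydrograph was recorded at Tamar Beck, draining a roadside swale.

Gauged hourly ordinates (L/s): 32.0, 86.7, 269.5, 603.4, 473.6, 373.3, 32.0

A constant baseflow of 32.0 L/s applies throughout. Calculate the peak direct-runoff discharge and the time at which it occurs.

Q_p = 571.4 L/s at t = 3 h

Subtracting baseflow gives direct-runoff ordinates: 0.0, 54.7, 237.5, 571.4, 441.6, 341.3, 0.0 L/s.
The maximum is 571.4 L/s, occurring at the reading for t = 3 h.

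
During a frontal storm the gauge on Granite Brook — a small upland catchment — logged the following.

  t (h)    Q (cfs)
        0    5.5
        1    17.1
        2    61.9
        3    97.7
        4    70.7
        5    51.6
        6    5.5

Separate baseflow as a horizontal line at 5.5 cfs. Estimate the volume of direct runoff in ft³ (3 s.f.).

V ≈ 9.77 × 10^5 ft³

Direct-runoff ordinates (Q − Q_b): 0.0, 11.6, 56.4, 92.2, 65.2, 46.1, 0.0 cfs.
ΣQ_DR = 271.5 cfs.
With Δt = 1 h = 3600 s, V = ΣQ_DR · Δt = 271.5 × 3600 = 9.77 × 10^5 ft³.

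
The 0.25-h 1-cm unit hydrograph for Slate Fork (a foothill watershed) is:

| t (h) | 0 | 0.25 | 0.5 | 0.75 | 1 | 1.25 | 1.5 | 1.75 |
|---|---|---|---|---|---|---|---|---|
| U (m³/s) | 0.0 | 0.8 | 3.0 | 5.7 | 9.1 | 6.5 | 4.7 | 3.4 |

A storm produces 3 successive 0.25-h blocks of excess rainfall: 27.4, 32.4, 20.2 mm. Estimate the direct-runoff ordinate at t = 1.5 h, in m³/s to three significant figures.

By discrete convolution, Q_j = Σ (P_i / 10 mm) · U_{j−i}.
At t = 1.5 h (j=6): Q = (27.4/10)·4.7 + (32.4/10)·6.5 + (20.2/10)·9.1 = 52.3 m³/s.

Q ≈ 52.3 m³/s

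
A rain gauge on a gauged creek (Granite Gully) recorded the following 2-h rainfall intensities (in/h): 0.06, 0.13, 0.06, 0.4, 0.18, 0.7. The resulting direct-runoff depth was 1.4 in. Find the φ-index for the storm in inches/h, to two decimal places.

φ ≈ 0.20 in/h

Only the 2 blocks with intensity above φ contribute runoff: 0.4, 0.7 in/h.
Σ(I−φ)·Δt = d  ⇒  (0.4+0.7 − 2φ)·2 = 1.4
φ = (1.100 − 1.4/2) / 2 = 0.20 in/h.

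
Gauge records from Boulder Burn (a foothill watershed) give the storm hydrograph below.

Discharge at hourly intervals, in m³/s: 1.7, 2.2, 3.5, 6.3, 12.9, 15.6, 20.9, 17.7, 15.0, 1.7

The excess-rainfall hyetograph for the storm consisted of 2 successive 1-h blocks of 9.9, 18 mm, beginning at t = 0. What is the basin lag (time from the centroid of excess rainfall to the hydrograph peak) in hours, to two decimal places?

Centroid of excess rainfall: t_c = Σ P_i·t̄_i / ΣP_i = 1.1452 h (block centres at 0.5, 1.5 h).
Hydrograph peak occurs at t = 6 h, so basin lag t_L = 6 − 1.1452 = 4.85 h.

t_L ≈ 4.85 h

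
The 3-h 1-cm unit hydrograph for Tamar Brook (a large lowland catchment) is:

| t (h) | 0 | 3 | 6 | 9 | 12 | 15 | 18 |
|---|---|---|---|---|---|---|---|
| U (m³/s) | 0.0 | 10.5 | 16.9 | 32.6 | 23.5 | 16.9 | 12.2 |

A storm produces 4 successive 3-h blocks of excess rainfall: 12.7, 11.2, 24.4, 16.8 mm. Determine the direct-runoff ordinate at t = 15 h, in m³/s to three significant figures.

By discrete convolution, Q_j = Σ (P_i / 10 mm) · U_{j−i}.
At t = 15 h (j=5): Q = (12.7/10)·16.9 + (11.2/10)·23.5 + (24.4/10)·32.6 + (16.8/10)·16.9 = 156 m³/s.

Q ≈ 156 m³/s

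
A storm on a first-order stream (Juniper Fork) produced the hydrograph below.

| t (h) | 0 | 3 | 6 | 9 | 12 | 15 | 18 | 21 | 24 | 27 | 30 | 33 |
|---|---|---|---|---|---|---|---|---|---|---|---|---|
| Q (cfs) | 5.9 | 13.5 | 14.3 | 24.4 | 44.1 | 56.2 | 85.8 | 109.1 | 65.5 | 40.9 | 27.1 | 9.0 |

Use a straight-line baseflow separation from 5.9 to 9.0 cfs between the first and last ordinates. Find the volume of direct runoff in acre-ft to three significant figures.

V ≈ 101 acre-ft

Direct-runoff ordinates (Q − Q_b): 0.00, 7.32, 7.84, 17.65, 37.07, 48.89, 78.21, 101.23, 57.35, 32.46, 18.38, 0.00 cfs.
ΣQ_DR = 406.4 cfs.
With Δt = 3 h = 10800 s, V = ΣQ_DR · Δt = 406.4 × 10800 = 4.39 × 10^6 ft³ = 101 acre-ft.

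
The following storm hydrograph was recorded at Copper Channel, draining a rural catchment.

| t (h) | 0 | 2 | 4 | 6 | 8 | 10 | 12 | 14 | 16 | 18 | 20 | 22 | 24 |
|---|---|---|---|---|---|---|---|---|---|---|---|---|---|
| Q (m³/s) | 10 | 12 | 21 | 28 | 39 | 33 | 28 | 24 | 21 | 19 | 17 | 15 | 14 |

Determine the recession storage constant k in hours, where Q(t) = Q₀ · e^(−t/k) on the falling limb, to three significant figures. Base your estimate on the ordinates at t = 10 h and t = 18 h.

On the falling limb, Q drops from 33 to 19 m³/s between t = 10 h and t = 18 h (Δt = 8 h).
k = −Δt / ln(Q₂/Q₁) = −8 / ln(19/33) = 14.5 h.

k ≈ 14.5 h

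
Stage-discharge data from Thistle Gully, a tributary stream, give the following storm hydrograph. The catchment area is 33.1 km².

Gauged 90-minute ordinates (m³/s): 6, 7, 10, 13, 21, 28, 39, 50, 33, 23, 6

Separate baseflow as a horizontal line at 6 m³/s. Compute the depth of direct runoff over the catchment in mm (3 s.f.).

Direct runoff: 0.0, 1.0, 4.0, 7.0, 15.0, 22.0, 33.0, 44.0, 27.0, 17.0, 0.0 m³/s; ΣQ_DR = 170.0 m³/s.
V = ΣQ_DR · Δt = 170.0 × 5400 s = 9.180 × 10^5 m³.
Over A = 33.1 km², depth = V / A = 27.7 mm.

d ≈ 27.7 mm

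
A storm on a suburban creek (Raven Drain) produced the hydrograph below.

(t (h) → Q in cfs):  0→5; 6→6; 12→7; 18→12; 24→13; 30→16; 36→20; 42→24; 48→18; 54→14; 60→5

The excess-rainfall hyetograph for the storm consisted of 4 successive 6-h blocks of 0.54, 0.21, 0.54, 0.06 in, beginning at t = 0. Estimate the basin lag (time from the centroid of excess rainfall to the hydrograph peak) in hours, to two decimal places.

t_L ≈ 32.47 h

Centroid of excess rainfall: t_c = Σ P_i·t̄_i / ΣP_i = 9.5333 h (block centres at 3, 9, 15, 21 h).
Hydrograph peak occurs at t = 42 h, so basin lag t_L = 42 − 9.5333 = 32.47 h.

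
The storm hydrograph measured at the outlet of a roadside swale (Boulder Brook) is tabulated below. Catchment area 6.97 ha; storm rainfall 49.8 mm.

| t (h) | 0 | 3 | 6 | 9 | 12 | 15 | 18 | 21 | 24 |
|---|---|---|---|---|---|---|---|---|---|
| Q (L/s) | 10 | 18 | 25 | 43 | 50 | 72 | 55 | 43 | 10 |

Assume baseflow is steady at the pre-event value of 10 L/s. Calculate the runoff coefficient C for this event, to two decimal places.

ΣQ_DR = 236.0 L/s; V = ΣQ_DR·Δt = 2.549 × 10^6 L.
Runoff depth d = V / A = 36.57 mm.
C = d / P = 36.57 / 49.8 = 0.73.

C ≈ 0.73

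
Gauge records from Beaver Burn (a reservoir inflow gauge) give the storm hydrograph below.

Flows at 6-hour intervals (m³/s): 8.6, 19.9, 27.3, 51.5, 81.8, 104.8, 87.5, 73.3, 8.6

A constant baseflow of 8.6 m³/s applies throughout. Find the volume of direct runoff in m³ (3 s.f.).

Direct-runoff ordinates (Q − Q_b): 0.0, 11.3, 18.7, 42.9, 73.2, 96.2, 78.9, 64.7, 0.0 m³/s.
ΣQ_DR = 385.9 m³/s.
With Δt = 6 h = 21600 s, V = ΣQ_DR · Δt = 385.9 × 21600 = 8.34 × 10^6 m³.

V ≈ 8.34 × 10^6 m³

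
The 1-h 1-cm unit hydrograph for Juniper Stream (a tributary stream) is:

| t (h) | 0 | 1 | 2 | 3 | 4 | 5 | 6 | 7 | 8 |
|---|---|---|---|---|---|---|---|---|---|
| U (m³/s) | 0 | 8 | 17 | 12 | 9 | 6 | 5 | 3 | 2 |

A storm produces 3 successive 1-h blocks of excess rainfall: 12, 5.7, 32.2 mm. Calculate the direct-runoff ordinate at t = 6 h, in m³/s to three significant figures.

Q ≈ 38.4 m³/s

By discrete convolution, Q_j = Σ (P_i / 10 mm) · U_{j−i}.
At t = 6 h (j=6): Q = (12/10)·5 + (5.7/10)·6 + (32.2/10)·9 = 38.4 m³/s.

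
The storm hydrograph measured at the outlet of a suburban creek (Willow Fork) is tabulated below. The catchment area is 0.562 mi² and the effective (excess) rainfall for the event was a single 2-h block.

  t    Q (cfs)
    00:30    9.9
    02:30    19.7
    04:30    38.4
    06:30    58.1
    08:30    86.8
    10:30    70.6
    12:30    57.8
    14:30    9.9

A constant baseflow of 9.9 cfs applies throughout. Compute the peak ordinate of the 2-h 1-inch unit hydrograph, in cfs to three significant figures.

U_p ≈ 51.3 cfs

Direct runoff: 0.0, 9.8, 28.5, 48.2, 76.9, 60.7, 47.9, 0.0 cfs; ΣQ_DR = 272.0 cfs, peak = 76.9 cfs.
Runoff depth d = ΣQ_DR·Δt / A = 272.0 × 7200 / (0.562 mi²) = 1.500 in.
The 1-inch UH is the DRH scaled by (1 in)/d, so U_p = 76.9 × 1/1.500 = 51.3 cfs.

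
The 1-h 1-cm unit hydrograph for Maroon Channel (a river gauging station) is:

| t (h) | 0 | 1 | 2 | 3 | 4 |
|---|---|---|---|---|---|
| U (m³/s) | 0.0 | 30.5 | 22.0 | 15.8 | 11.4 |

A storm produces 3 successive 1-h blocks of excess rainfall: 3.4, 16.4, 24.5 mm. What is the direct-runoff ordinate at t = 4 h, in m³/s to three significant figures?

Q ≈ 83.7 m³/s

By discrete convolution, Q_j = Σ (P_i / 10 mm) · U_{j−i}.
At t = 4 h (j=4): Q = (3.4/10)·11.4 + (16.4/10)·15.8 + (24.5/10)·22.0 = 83.7 m³/s.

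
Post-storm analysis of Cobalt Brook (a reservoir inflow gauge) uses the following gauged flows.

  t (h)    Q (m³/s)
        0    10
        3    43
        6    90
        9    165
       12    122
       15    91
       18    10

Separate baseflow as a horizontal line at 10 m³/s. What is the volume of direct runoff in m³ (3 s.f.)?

V ≈ 4.98 × 10^6 m³

Direct-runoff ordinates (Q − Q_b): 0.0, 33.0, 80.0, 155.0, 112.0, 81.0, 0.0 m³/s.
ΣQ_DR = 461.0 m³/s.
With Δt = 3 h = 10800 s, V = ΣQ_DR · Δt = 461.0 × 10800 = 4.98 × 10^6 m³.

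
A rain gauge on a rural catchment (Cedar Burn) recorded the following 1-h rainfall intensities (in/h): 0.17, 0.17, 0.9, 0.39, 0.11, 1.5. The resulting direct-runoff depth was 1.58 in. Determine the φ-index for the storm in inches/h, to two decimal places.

φ ≈ 0.41 in/h

Only the 2 blocks with intensity above φ contribute runoff: 0.9, 1.5 in/h.
Σ(I−φ)·Δt = d  ⇒  (0.9+1.5 − 2φ)·1 = 1.58
φ = (2.400 − 1.58/1) / 2 = 0.41 in/h.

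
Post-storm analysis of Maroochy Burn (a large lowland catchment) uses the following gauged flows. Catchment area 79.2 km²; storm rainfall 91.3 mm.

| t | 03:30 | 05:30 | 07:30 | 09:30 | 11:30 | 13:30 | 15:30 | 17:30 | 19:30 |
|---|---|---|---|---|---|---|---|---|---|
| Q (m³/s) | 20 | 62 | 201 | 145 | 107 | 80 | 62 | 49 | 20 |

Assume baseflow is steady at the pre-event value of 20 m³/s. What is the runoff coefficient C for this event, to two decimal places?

C ≈ 0.56

ΣQ_DR = 566.0 m³/s; V = ΣQ_DR·Δt = 4.075 × 10^6 m³.
Runoff depth d = V / A = 51.45 mm.
C = d / P = 51.45 / 91.3 = 0.56.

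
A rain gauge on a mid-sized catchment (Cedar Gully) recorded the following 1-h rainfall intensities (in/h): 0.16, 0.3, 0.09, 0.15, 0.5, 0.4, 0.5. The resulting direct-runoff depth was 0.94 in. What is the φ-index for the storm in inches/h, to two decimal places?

Only the 4 blocks with intensity above φ contribute runoff: 0.3, 0.5, 0.4, 0.5 in/h.
Σ(I−φ)·Δt = d  ⇒  (0.3+0.5+0.4+0.5 − 4φ)·1 = 0.94
φ = (1.700 − 0.94/1) / 4 = 0.19 in/h.

φ ≈ 0.19 in/h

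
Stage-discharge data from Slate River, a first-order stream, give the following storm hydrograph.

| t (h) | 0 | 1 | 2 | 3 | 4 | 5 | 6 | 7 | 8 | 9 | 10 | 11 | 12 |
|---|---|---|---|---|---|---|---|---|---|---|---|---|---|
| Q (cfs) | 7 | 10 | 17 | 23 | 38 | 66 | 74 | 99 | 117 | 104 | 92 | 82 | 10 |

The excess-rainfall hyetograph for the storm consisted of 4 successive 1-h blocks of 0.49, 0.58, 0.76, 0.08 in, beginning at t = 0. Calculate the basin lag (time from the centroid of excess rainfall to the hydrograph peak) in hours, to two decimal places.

t_L ≈ 6.27 h

Centroid of excess rainfall: t_c = Σ P_i·t̄_i / ΣP_i = 1.7251 h (block centres at 0.5, 1.5, 2.5, 3.5 h).
Hydrograph peak occurs at t = 8 h, so basin lag t_L = 8 − 1.7251 = 6.27 h.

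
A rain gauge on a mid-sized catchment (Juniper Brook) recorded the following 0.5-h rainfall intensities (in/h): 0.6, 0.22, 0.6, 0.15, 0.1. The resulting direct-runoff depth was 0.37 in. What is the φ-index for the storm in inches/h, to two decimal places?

φ ≈ 0.23 in/h

Only the 2 blocks with intensity above φ contribute runoff: 0.6, 0.6 in/h.
Σ(I−φ)·Δt = d  ⇒  (0.6+0.6 − 2φ)·0.5 = 0.37
φ = (1.200 − 0.37/0.5) / 2 = 0.23 in/h.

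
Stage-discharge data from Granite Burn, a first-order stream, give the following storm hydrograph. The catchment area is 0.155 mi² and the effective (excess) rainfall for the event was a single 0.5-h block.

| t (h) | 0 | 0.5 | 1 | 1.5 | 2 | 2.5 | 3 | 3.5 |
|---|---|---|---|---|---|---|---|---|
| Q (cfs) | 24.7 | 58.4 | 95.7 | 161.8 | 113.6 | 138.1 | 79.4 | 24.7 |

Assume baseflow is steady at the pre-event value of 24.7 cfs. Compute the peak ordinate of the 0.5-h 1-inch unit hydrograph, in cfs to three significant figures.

Direct runoff: 0.0, 33.7, 71.0, 137.1, 88.9, 113.4, 54.7, 0.0 cfs; ΣQ_DR = 498.8 cfs, peak = 137.1 cfs.
Runoff depth d = ΣQ_DR·Δt / A = 498.8 × 1800 / (0.155 mi²) = 2.493 in.
The 1-inch UH is the DRH scaled by (1 in)/d, so U_p = 137.1 × 1/2.493 = 55.0 cfs.

U_p ≈ 55.0 cfs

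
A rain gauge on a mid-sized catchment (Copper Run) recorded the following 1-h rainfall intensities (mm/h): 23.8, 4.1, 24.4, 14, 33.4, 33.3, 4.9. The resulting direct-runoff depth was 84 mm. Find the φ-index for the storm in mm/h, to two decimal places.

φ ≈ 8.98 mm/h

Only the 5 blocks with intensity above φ contribute runoff: 23.8, 24.4, 14, 33.4, 33.3 mm/h.
Σ(I−φ)·Δt = d  ⇒  (23.8+24.4+14+33.4+33.3 − 5φ)·1 = 84
φ = (128.9 − 84/1) / 5 = 8.98 mm/h.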